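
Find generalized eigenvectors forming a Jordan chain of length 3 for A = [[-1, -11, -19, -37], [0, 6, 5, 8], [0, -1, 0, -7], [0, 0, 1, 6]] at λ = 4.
We seek v_1 ∈ ker((A - 4I)^3) \ ker((A - 4I)^2), then set v_{i+1} = (A - 4I) v_i.

One such chain is v_1 = [[0, 0, -2, 1]]^T, v_2 = [[1, -2, 1, 0]]^T, v_3 = [[-2, 1, -2, 1]]^T. Check: (A - 4I) v_3 = [[0, 0, 0, 0]]^T = 0.

v_1 = [[0, 0, -2, 1]]^T, v_2 = [[1, -2, 1, 0]]^T, v_3 = [[-2, 1, -2, 1]]^T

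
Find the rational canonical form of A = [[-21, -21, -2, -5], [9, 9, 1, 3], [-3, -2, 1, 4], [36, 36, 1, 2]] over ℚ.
R = [[0, 0, 0, -24], [1, 0, 0, -44], [0, 1, 0, -30], [0, 0, 1, -9]]

The invariant factors of A (the non-unit diagonal entries of the Smith normal form of xI - A over ℚ[x]) are (x + 2)^3(x + 3), each dividing the next. The characteristic polynomial is their product, (x + 2)^3(x + 3).

The rational canonical form is the block-diagonal matrix of companion matrices C(f_i):
R = [[0, 0, 0, -24], [1, 0, 0, -44], [0, 1, 0, -30], [0, 0, 1, -9]].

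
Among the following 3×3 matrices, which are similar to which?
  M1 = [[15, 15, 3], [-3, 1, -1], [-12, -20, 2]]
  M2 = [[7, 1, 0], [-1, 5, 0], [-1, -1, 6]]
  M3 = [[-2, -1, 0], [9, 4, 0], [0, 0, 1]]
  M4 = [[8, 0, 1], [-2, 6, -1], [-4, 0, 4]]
Characteristic polynomials: χ_{M1} = (x - 6)^3, χ_{M2} = (x - 6)^3, χ_{M3} = (x - 1)^3, χ_{M4} = (x - 6)^3.

{M1, M2, M4}: invariant factors x - 6, (x - 6)^2.

{M3}: invariant factors x - 1, (x - 1)^2.

Matrices are similar if and only if their invariant-factor lists agree; the partition into similarity classes is {M1, M2, M4}, {M3}.

2 classes: {M1, M2, M4}, {M3}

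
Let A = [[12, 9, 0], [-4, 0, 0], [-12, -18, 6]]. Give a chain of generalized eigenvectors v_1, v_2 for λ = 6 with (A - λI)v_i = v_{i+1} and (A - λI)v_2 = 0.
We seek v_1 ∈ ker((A - 6I)^2) \ ker(A - 6I), then set v_{i+1} = (A - 6I) v_i.

One such chain is v_1 = [[-2, 1, 4]]^T, v_2 = [[-3, 2, 6]]^T. Check: (A - 6I) v_2 = [[0, 0, 0]]^T = 0.

v_1 = [[-2, 1, 4]]^T, v_2 = [[-3, 2, 6]]^T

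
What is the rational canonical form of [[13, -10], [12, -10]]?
R = [[0, 10], [1, 3]]

The invariant factors of A (the non-unit diagonal entries of the Smith normal form of xI - A over ℚ[x]) are (x - 5)(x + 2), each dividing the next. The characteristic polynomial is their product, (x - 5)(x + 2).

The rational canonical form is the block-diagonal matrix of companion matrices C(f_i):
R = [[0, 10], [1, 3]].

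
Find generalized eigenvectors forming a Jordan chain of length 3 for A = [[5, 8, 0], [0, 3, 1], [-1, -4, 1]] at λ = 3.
We seek v_1 ∈ ker((A - 3I)^3) \ ker((A - 3I)^2), then set v_{i+1} = (A - 3I) v_i.

One such chain is v_1 = [[-1, 0, 1]]^T, v_2 = [[-2, 1, -1]]^T, v_3 = [[4, -1, 0]]^T. Check: (A - 3I) v_3 = [[0, 0, 0]]^T = 0.

v_1 = [[-1, 0, 1]]^T, v_2 = [[-2, 1, -1]]^T, v_3 = [[4, -1, 0]]^T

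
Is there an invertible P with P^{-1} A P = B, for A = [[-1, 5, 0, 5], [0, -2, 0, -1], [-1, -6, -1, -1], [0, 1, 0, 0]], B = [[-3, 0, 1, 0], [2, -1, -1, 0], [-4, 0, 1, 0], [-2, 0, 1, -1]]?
Both have characteristic polynomial (x + 1)^4 and minimal polynomial (x + 1)^2. But rank(A + I) = 2 for A while rank(B + I) = 1 for B, so the number of Jordan blocks at λ = -1 differs. A and B are not similar.

No.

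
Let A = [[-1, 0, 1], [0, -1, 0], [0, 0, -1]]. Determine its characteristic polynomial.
χ_A(x) = (x + 1)^3

xI - A = [[x + 1, 0, -1], [0, x + 1, 0], [0, 0, x + 1]].

Expanding det(xI - A) along the first row:
det(xI - A) = + (x + 1)·det([[x + 1, 0], [0, x + 1]]) - (0)·det([[0, 0], [0, x + 1]]) + (-1)·det([[0, x + 1], [0, 0]]).

Evaluating gives χ_A(x) = x^3 + 3x^2 + 3x + 1 = (x + 1)^3.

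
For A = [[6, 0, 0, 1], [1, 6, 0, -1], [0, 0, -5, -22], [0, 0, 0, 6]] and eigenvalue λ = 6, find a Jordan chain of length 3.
v_1 = [[0, 1, -2, 1]]^T, v_2 = [[1, -1, 0, 0]]^T, v_3 = [[0, 1, 0, 0]]^T

We seek v_1 ∈ ker((A - 6I)^3) \ ker((A - 6I)^2), then set v_{i+1} = (A - 6I) v_i.

One such chain is v_1 = [[0, 1, -2, 1]]^T, v_2 = [[1, -1, 0, 0]]^T, v_3 = [[0, 1, 0, 0]]^T. Check: (A - 6I) v_3 = [[0, 0, 0, 0]]^T = 0.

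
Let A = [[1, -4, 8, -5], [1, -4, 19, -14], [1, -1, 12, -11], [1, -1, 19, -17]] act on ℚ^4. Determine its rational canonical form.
The invariant factors of A (the non-unit diagonal entries of the Smith normal form of xI - A over ℚ[x]) are x + 3, (x + 1)^2(x + 3), each dividing the next. The characteristic polynomial is their product, (x + 1)^2(x + 3)^2.

The rational canonical form is the block-diagonal matrix of companion matrices C(f_i):
R = [[-3, 0, 0, 0], [0, 0, 0, -3], [0, 1, 0, -7], [0, 0, 1, -5]].

R = [[-3, 0, 0, 0], [0, 0, 0, -3], [0, 1, 0, -7], [0, 0, 1, -5]]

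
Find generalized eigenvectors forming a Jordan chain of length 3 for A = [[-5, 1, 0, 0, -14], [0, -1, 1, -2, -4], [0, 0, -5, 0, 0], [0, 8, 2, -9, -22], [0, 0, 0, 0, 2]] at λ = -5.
v_1 = [[0, 0, 1, 0, 0]]^T, v_2 = [[0, 1, 0, 2, 0]]^T, v_3 = [[1, 0, 0, 0, 0]]^T

We seek v_1 ∈ ker((A + 5I)^3) \ ker((A + 5I)^2), then set v_{i+1} = (A + 5I) v_i.

One such chain is v_1 = [[0, 0, 1, 0, 0]]^T, v_2 = [[0, 1, 0, 2, 0]]^T, v_3 = [[1, 0, 0, 0, 0]]^T. Check: (A + 5I) v_3 = [[0, 0, 0, 0, 0]]^T = 0.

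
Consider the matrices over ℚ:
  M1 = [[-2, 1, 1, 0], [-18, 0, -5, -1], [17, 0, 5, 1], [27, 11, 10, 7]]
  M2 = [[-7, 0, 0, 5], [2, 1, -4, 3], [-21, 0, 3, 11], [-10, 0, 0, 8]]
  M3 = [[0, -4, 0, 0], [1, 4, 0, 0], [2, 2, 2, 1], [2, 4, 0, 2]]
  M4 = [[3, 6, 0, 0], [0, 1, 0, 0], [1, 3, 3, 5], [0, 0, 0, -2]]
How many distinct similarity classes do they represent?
3 classes: {M1}, {M2, M4}, {M3}

Characteristic polynomials: χ_{M1} = (x - 6)^2(x + 1)^2, χ_{M2} = (x - 3)^2(x - 1)(x + 2), χ_{M3} = (x - 2)^4, χ_{M4} = (x - 3)^2(x - 1)(x + 2).

{M1}: invariant factors (x - 6)^2(x + 1)^2.

{M2, M4}: invariant factors (x - 3)^2(x - 1)(x + 2).

{M3}: invariant factors (x - 2)^2, (x - 2)^2.

Matrices are similar if and only if their invariant-factor lists agree; the partition into similarity classes is {M1}, {M2, M4}, {M3}.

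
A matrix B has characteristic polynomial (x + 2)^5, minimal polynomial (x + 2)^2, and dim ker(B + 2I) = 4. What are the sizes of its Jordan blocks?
Jordan blocks: (-2, 2), (-2, 1), (-2, 1), (-2, 1)

λ = -2: algebraic multiplicity 5 (exponent in χ_B), largest block size 2 (exponent in m_B), 4 blocks (geometric multiplicity). These force block sizes [2, 1, 1, 1].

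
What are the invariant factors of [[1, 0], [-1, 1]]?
The Jordan structure of A has elementary divisors (x - 1)^2. Arranging the block sizes at each eigenvalue in decreasing order and taking row products gives the invariant factors.

Invariant factors (smallest first, each dividing the next): (x - 1)^2.

Check: the last factor (x - 1)^2 is the minimal polynomial, and the product (x - 1)^2 is the characteristic polynomial.

(x - 1)^2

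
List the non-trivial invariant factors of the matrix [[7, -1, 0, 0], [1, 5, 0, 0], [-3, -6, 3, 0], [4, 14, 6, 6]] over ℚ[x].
The Jordan structure of A has elementary divisors (x - 3), (x - 6)^2, (x - 6). Arranging the block sizes at each eigenvalue in decreasing order and taking row products gives the invariant factors.

Invariant factors (smallest first, each dividing the next): x - 6, (x - 6)^2(x - 3).

Check: the last factor (x - 6)^2(x - 3) is the minimal polynomial, and the product (x - 6)^3(x - 3) is the characteristic polynomial.

x - 6, (x - 6)^2(x - 3)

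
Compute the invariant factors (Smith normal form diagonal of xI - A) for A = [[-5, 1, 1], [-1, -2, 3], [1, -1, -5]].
The Jordan structure of A has elementary divisors (x + 4)^3. Arranging the block sizes at each eigenvalue in decreasing order and taking row products gives the invariant factors.

Invariant factors (smallest first, each dividing the next): (x + 4)^3.

Check: the last factor (x + 4)^3 is the minimal polynomial, and the product (x + 4)^3 is the characteristic polynomial.

(x + 4)^3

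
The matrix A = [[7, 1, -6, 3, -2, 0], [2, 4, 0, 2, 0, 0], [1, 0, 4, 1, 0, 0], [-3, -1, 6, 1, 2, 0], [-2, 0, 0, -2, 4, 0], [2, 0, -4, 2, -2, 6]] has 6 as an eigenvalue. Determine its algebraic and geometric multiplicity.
The characteristic polynomial is (x - 6)(x - 4)^5, so the factor x - 6 appears with exponent 1: the algebraic multiplicity is 1.

rank(A - 6I) = 5, so the eigenspace has dimension 6 - 5 = 1: the geometric multiplicity is 1.

algebraic multiplicity 1, geometric multiplicity 1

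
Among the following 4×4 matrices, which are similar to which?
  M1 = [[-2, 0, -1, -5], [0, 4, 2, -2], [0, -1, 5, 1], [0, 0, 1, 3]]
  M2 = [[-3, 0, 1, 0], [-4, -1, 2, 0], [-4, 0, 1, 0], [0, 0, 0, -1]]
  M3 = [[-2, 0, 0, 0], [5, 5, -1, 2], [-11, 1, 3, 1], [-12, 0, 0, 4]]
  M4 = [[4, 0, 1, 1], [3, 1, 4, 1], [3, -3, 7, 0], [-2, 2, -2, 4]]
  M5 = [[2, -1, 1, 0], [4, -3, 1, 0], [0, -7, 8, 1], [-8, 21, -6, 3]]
3 classes: {M1, M3, M5}, {M2}, {M4}

Characteristic polynomials: χ_{M1} = (x - 4)^3(x + 2), χ_{M2} = (x + 1)^4, χ_{M3} = (x - 4)^3(x + 2), χ_{M4} = (x - 4)^4, χ_{M5} = (x - 4)^3(x + 2).

{M1, M3, M5}: invariant factors (x - 4)^3(x + 2).

{M2}: invariant factors x + 1, x + 1, (x + 1)^2.

{M4}: invariant factors x - 4, (x - 4)^3.

Matrices are similar if and only if their invariant-factor lists agree; the partition into similarity classes is {M1, M3, M5}, {M2}, {M4}.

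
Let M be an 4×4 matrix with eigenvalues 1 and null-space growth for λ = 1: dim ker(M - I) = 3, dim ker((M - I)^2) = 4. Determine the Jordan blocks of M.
Jordan blocks: (1, 2), (1, 1), (1, 1)

λ = 1: successive nullity increments [3, 1] count blocks of size ≥ k; block sizes are [2, 1, 1].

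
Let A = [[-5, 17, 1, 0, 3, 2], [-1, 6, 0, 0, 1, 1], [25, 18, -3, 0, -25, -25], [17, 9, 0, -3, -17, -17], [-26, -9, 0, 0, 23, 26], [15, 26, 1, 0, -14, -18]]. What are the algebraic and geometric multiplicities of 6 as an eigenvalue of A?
algebraic multiplicity 2, geometric multiplicity 1

The characteristic polynomial is (x - 6)^2(x + 3)^4, so the factor x - 6 appears with exponent 2: the algebraic multiplicity is 2.

rank(A - 6I) = 5, so the eigenspace has dimension 6 - 5 = 1: the geometric multiplicity is 1.

Since 1 < 2, A is not diagonalizable.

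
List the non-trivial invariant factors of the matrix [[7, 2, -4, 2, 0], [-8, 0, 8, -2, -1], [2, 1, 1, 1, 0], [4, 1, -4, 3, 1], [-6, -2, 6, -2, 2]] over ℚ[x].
x - 3, (x - 3)^2(x - 2)^2

The Jordan structure of A has elementary divisors (x - 2)^2, (x - 3)^2, (x - 3). Arranging the block sizes at each eigenvalue in decreasing order and taking row products gives the invariant factors.

Invariant factors (smallest first, each dividing the next): x - 3, (x - 3)^2(x - 2)^2.

Check: the last factor (x - 3)^2(x - 2)^2 is the minimal polynomial, and the product (x - 3)^3(x - 2)^2 is the characteristic polynomial.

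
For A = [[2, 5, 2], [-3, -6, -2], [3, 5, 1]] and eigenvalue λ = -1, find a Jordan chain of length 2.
v_1 = [[-2, 1, 0]]^T, v_2 = [[-1, 1, -1]]^T

We seek v_1 ∈ ker((A + I)^2) \ ker(A + I), then set v_{i+1} = (A + I) v_i.

One such chain is v_1 = [[-2, 1, 0]]^T, v_2 = [[-1, 1, -1]]^T. Check: (A + I) v_2 = [[0, 0, 0]]^T = 0.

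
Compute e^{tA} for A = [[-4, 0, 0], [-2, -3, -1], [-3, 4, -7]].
A has Jordan form J = [[-5, 1, 0], [0, -5, 0], [0, 0, -4]] with A = PJP^{-1}, so e^{tA} = P e^{tJ} P^{-1}.

For a Jordan block J_k(λ), e^{tJ_k(λ)} = e^{λt} · (I + tN + t^2 N^2/2! + ... + t^{k-1} N^{k-1}/(k-1)!) where N is the nilpotent superdiagonal part.

Assembling the blocks and conjugating back gives the entries of e^{tA} as shown above.

e^{tA} = [[e^{-4*t}, 0, 0], [(t - 3*e^{t} + 3)*e^{-5*t}, (2*t + 1)*e^{-5*t}, -t*e^{-5*t}], [(2*t - 5*e^{t} + 5)*e^{-5*t}, 4*t*e^{-5*t}, (1 - 2*t)*e^{-5*t}]]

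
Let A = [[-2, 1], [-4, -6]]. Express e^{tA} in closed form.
A has Jordan form J = [[-4, 1], [0, -4]] with A = PJP^{-1}, so e^{tA} = P e^{tJ} P^{-1}.

For a Jordan block J_k(λ), e^{tJ_k(λ)} = e^{λt} · (I + tN + t^2 N^2/2! + ... + t^{k-1} N^{k-1}/(k-1)!) where N is the nilpotent superdiagonal part.

Assembling the blocks and conjugating back gives the entries of e^{tA} as shown above.

e^{tA} = [[(2*t + 1)*e^{-4*t}, t*e^{-4*t}], [-4*t*e^{-4*t}, (1 - 2*t)*e^{-4*t}]]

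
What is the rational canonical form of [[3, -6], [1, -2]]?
R = [[0, 0], [1, 1]]

The invariant factors of A (the non-unit diagonal entries of the Smith normal form of xI - A over ℚ[x]) are x(x - 1), each dividing the next. The characteristic polynomial is their product, x(x - 1).

The rational canonical form is the block-diagonal matrix of companion matrices C(f_i):
R = [[0, 0], [1, 1]].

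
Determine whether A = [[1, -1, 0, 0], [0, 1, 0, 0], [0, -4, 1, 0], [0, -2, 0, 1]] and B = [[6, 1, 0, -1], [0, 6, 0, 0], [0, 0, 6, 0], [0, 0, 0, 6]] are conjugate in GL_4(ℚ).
No.

trace(A) = 4 but trace(B) = 24. The trace is a similarity invariant, so A and B are not similar.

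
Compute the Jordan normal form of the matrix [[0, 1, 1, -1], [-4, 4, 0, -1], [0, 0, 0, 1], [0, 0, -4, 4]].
The characteristic polynomial is det(xI - A) = (x - 2)^4, so the eigenvalues are 2 (algebraic multiplicity 4).

For λ = 2: rank(A - 2I) = 2, rank((A - 2I)^2) = 0. The eigenspace has dimension 4 - 2 = 2, so there are 2 Jordan blocks; the rank sequence gives block sizes [2, 2].

Assembling the blocks gives the Jordan form J above.

J = [[2, 1, 0, 0], [0, 2, 0, 0], [0, 0, 2, 1], [0, 0, 0, 2]]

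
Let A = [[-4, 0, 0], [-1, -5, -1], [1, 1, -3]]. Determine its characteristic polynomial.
χ_A(x) = (x + 4)^3

xI - A = [[x + 4, 0, 0], [1, x + 5, 1], [-1, -1, x + 3]].

Expanding det(xI - A) along the first row:
det(xI - A) = + (x + 4)·det([[x + 5, 1], [-1, x + 3]]) - (0)·det([[1, 1], [-1, x + 3]]) + (0)·det([[1, x + 5], [-1, -1]]).

Evaluating gives χ_A(x) = x^3 + 12x^2 + 48x + 64 = (x + 4)^3.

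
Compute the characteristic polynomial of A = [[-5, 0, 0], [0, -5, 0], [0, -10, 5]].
χ_A(x) = (x - 5)(x + 5)^2

xI - A = [[x + 5, 0, 0], [0, x + 5, 0], [0, 10, x - 5]].

Expanding det(xI - A) along the first row:
det(xI - A) = + (x + 5)·det([[x + 5, 0], [10, x - 5]]) - (0)·det([[0, 0], [0, x - 5]]) + (0)·det([[0, x + 5], [0, 10]]).

Evaluating gives χ_A(x) = x^3 + 5x^2 - 25x - 125 = (x - 5)(x + 5)^2.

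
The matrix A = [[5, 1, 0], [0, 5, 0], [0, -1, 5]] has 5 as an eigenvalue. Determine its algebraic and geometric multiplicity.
The characteristic polynomial is (x - 5)^3, so the factor x - 5 appears with exponent 3: the algebraic multiplicity is 3.

rank(A - 5I) = 1, so the eigenspace has dimension 3 - 1 = 2: the geometric multiplicity is 2.

Since 2 < 3, A is not diagonalizable.

algebraic multiplicity 3, geometric multiplicity 2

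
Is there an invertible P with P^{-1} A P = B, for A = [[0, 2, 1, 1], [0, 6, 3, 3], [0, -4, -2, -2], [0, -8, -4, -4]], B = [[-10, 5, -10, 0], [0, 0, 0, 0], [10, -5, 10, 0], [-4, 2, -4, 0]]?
Two matrices over a field are similar if and only if they have the same invariant factors.

Both A and B have characteristic polynomial x^4 and minimal polynomial x^2. Computing further, both have invariant factors x, x, x^2. Hence A and B are similar.

Yes.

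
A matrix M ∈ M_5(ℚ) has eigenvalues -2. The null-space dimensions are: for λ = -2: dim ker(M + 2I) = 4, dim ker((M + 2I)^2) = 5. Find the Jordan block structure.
Jordan blocks: (-2, 2), (-2, 1), (-2, 1), (-2, 1)

λ = -2: successive nullity increments [4, 1] count blocks of size ≥ k; block sizes are [2, 1, 1, 1].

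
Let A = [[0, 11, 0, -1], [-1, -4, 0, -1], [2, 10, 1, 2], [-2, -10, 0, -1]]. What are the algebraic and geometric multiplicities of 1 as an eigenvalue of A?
algebraic multiplicity 2, geometric multiplicity 2

The characteristic polynomial is (x - 1)^2(x + 3)^2, so the factor x - 1 appears with exponent 2: the algebraic multiplicity is 2.

rank(A - I) = 2, so the eigenspace has dimension 4 - 2 = 2: the geometric multiplicity is 2.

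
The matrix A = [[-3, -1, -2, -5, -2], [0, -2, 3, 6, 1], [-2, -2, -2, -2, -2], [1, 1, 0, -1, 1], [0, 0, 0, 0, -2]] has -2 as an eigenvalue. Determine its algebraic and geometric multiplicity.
The characteristic polynomial is (x + 2)^5, so the factor x + 2 appears with exponent 5: the algebraic multiplicity is 5.

rank(A + 2I) = 3, so the eigenspace has dimension 5 - 3 = 2: the geometric multiplicity is 2.

Since 2 < 5, A is not diagonalizable.

algebraic multiplicity 5, geometric multiplicity 2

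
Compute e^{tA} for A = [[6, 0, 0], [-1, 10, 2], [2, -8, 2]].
e^{tA} = [[e^{6*t}, 0, 0], [-t*e^{6*t}, (4*t + 1)*e^{6*t}, 2*t*e^{6*t}], [2*t*e^{6*t}, -8*t*e^{6*t}, (1 - 4*t)*e^{6*t}]]

A has Jordan form J = [[6, 1, 0], [0, 6, 0], [0, 0, 6]] with A = PJP^{-1}, so e^{tA} = P e^{tJ} P^{-1}.

For a Jordan block J_k(λ), e^{tJ_k(λ)} = e^{λt} · (I + tN + t^2 N^2/2! + ... + t^{k-1} N^{k-1}/(k-1)!) where N is the nilpotent superdiagonal part.

Assembling the blocks and conjugating back gives the entries of e^{tA} as shown above.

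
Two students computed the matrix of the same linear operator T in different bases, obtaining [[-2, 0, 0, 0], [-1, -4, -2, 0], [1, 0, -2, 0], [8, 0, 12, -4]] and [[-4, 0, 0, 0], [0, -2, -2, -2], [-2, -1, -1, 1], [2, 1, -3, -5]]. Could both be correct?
Two matrices over a field are similar if and only if they have the same invariant factors.

Both A and B have characteristic polynomial (x + 2)^2(x + 4)^2 and minimal polynomial (x + 2)^2(x + 4). Computing further, both have invariant factors x + 4, (x + 2)^2(x + 4). Hence A and B are similar.

Yes.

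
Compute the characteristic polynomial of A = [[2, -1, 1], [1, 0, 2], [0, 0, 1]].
xI - A = [[x - 2, 1, -1], [-1, x, -2], [0, 0, x - 1]].

Expanding det(xI - A) along the first row:
det(xI - A) = + (x - 2)·det([[x, -2], [0, x - 1]]) - (1)·det([[-1, -2], [0, x - 1]]) + (-1)·det([[-1, x], [0, 0]]).

Evaluating gives χ_A(x) = x^3 - 3x^2 + 3x - 1 = (x - 1)^3.

χ_A(x) = (x - 1)^3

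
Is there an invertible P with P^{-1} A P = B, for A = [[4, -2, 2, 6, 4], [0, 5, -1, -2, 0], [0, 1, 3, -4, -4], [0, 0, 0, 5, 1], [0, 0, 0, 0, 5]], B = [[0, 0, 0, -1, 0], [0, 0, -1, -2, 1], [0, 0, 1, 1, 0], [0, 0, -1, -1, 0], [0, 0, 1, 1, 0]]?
No.

trace(A) = 22 but trace(B) = 0. The trace is a similarity invariant, so A and B are not similar.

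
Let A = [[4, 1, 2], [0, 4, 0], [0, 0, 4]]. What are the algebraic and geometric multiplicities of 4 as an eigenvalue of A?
The characteristic polynomial is (x - 4)^3, so the factor x - 4 appears with exponent 3: the algebraic multiplicity is 3.

rank(A - 4I) = 1, so the eigenspace has dimension 3 - 1 = 2: the geometric multiplicity is 2.

Since 2 < 3, A is not diagonalizable.

algebraic multiplicity 3, geometric multiplicity 2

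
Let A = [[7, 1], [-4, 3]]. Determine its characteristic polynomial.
χ_A(x) = (x - 5)^2

xI - A = [[x - 7, -1], [4, x - 3]].

Expanding det(xI - A) along the first row:
det(xI - A) = + (x - 7)·det([[x - 3]]) - (-1)·det([[4]]).

Evaluating gives χ_A(x) = x^2 - 10x + 25 = (x - 5)^2.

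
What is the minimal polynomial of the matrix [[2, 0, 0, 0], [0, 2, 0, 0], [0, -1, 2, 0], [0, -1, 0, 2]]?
The characteristic polynomial factors as (x - 2)^4. The minimal polynomial is ∏(x - λ)^{k_λ} where k_λ is the size of the largest Jordan block at λ.

For λ = 2: rank(A - 2I) = 1, and the largest Jordan block has size 2 (the smallest k with rank((A - 2I)^k) = rank((A - 2I)^(k+1))).

So m_A(x) = (x - 2)^2.

m_A(x) = (x - 2)^2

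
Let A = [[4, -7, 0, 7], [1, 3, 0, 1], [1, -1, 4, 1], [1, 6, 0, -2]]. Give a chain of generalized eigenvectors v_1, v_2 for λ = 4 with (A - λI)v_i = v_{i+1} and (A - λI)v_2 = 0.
v_1 = [[1, 0, 1, 0]]^T, v_2 = [[0, 1, 1, 1]]^T

We seek v_1 ∈ ker((A - 4I)^2) \ ker(A - 4I), then set v_{i+1} = (A - 4I) v_i.

One such chain is v_1 = [[1, 0, 1, 0]]^T, v_2 = [[0, 1, 1, 1]]^T. Check: (A - 4I) v_2 = [[0, 0, 0, 0]]^T = 0.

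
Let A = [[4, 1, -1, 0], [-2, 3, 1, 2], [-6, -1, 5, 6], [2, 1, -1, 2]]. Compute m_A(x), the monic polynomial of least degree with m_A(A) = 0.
m_A(x) = (x - 4)^2(x - 2)

The characteristic polynomial factors as (x - 4)^3(x - 2). The minimal polynomial is ∏(x - λ)^{k_λ} where k_λ is the size of the largest Jordan block at λ.

For λ = 2: rank(A - 2I) = 3, and the largest Jordan block has size 1 (the smallest k with rank((A - 2I)^k) = rank((A - 2I)^(k+1))).
For λ = 4: rank(A - 4I) = 2, and the largest Jordan block has size 2 (the smallest k with rank((A - 4I)^k) = rank((A - 4I)^(k+1))).

So m_A(x) = (x - 4)^2(x - 2).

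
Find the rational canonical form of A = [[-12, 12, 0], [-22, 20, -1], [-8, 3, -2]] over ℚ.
R = [[0, 0, 12], [1, 0, -11], [0, 1, 6]]

The invariant factors of A (the non-unit diagonal entries of the Smith normal form of xI - A over ℚ[x]) are (x - 4)(x^2 - 2x + 3), each dividing the next. The characteristic polynomial is their product, (x - 4)(x^2 - 2x + 3).

The rational canonical form is the block-diagonal matrix of companion matrices C(f_i):
R = [[0, 0, 12], [1, 0, -11], [0, 1, 6]].

Note the characteristic polynomial does not split into linear factors over ℚ, so A has no Jordan form over ℚ; the rational canonical form exists over any field.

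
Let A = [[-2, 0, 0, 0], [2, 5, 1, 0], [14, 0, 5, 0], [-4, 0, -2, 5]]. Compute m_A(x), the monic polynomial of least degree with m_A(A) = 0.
m_A(x) = (x - 5)^2(x + 2)

The characteristic polynomial factors as (x - 5)^3(x + 2). The minimal polynomial is ∏(x - λ)^{k_λ} where k_λ is the size of the largest Jordan block at λ.

For λ = -2: rank(A + 2I) = 3, and the largest Jordan block has size 1 (the smallest k with rank((A + 2I)^k) = rank((A + 2I)^(k+1))).
For λ = 5: rank(A - 5I) = 2, and the largest Jordan block has size 2 (the smallest k with rank((A - 5I)^k) = rank((A - 5I)^(k+1))).

So m_A(x) = (x - 5)^2(x + 2).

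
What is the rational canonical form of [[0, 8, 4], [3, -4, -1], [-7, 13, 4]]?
The invariant factors of A (the non-unit diagonal entries of the Smith normal form of xI - A over ℚ[x]) are x^3 + x - 4, each dividing the next. The characteristic polynomial is their product, x^3 + x - 4.

The rational canonical form is the block-diagonal matrix of companion matrices C(f_i):
R = [[0, 0, 4], [1, 0, -1], [0, 1, 0]].

Note the characteristic polynomial does not split into linear factors over ℚ, so A has no Jordan form over ℚ; the rational canonical form exists over any field.

R = [[0, 0, 4], [1, 0, -1], [0, 1, 0]]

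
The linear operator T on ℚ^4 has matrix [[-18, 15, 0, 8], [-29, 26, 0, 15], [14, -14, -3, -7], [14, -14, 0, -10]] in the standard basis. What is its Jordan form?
The characteristic polynomial is det(xI - A) = (x - 4)(x + 3)^3, so the eigenvalues are -3 (algebraic multiplicity 3), 4 (algebraic multiplicity 1).

For λ = -3: rank(A + 3I) = 2, rank((A + 3I)^2) = 1. The eigenspace has dimension 4 - 2 = 2, so there are 2 Jordan blocks; the rank sequence gives block sizes [2, 1].

For λ = 4: algebraic multiplicity 1 gives one 1×1 block.

Assembling the blocks gives the Jordan form J above.

J = [[-3, 1, 0, 0], [0, -3, 0, 0], [0, 0, -3, 0], [0, 0, 0, 4]]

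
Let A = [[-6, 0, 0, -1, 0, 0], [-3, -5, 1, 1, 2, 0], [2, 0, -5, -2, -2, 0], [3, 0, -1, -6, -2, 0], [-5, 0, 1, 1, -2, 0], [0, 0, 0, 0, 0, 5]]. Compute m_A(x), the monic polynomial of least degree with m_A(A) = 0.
The characteristic polynomial factors as (x - 5)(x + 4)(x + 5)^4. The minimal polynomial is ∏(x - λ)^{k_λ} where k_λ is the size of the largest Jordan block at λ.

For λ = -5: rank(A + 5I) = 4, and the largest Jordan block has size 3 (the smallest k with rank((A + 5I)^k) = rank((A + 5I)^(k+1))).
For λ = -4: rank(A + 4I) = 5, and the largest Jordan block has size 1 (the smallest k with rank((A + 4I)^k) = rank((A + 4I)^(k+1))).
For λ = 5: rank(A - 5I) = 5, and the largest Jordan block has size 1 (the smallest k with rank((A - 5I)^k) = rank((A - 5I)^(k+1))).

So m_A(x) = (x - 5)(x + 4)(x + 5)^3.

m_A(x) = (x - 5)(x + 4)(x + 5)^3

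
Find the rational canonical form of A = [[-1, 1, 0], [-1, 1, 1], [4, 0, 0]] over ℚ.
R = [[0, 0, 4], [1, 0, 0], [0, 1, 0]]

The invariant factors of A (the non-unit diagonal entries of the Smith normal form of xI - A over ℚ[x]) are x^3 - 4, each dividing the next. The characteristic polynomial is their product, x^3 - 4.

The rational canonical form is the block-diagonal matrix of companion matrices C(f_i):
R = [[0, 0, 4], [1, 0, 0], [0, 1, 0]].

Note the characteristic polynomial does not split into linear factors over ℚ, so A has no Jordan form over ℚ; the rational canonical form exists over any field.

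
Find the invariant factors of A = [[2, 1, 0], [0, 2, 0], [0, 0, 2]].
The Jordan structure of A has elementary divisors (x - 2)^2, (x - 2). Arranging the block sizes at each eigenvalue in decreasing order and taking row products gives the invariant factors.

Invariant factors (smallest first, each dividing the next): x - 2, (x - 2)^2.

Check: the last factor (x - 2)^2 is the minimal polynomial, and the product (x - 2)^3 is the characteristic polynomial.

x - 2, (x - 2)^2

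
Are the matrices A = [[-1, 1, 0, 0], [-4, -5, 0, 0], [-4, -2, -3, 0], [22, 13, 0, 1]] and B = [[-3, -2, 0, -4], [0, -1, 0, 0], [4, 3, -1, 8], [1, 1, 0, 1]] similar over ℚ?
trace(A) = -8 but trace(B) = -4. The trace is a similarity invariant, so A and B are not similar.

No.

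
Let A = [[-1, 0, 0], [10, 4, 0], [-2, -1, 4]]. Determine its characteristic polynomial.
xI - A = [[x + 1, 0, 0], [-10, x - 4, 0], [2, 1, x - 4]].

Expanding det(xI - A) along the first row:
det(xI - A) = + (x + 1)·det([[x - 4, 0], [1, x - 4]]) - (0)·det([[-10, 0], [2, x - 4]]) + (0)·det([[-10, x - 4], [2, 1]]).

Evaluating gives χ_A(x) = x^3 - 7x^2 + 8x + 16 = (x - 4)^2(x + 1).

χ_A(x) = (x - 4)^2(x + 1)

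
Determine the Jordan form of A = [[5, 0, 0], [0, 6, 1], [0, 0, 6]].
The characteristic polynomial is det(xI - A) = (x - 6)^2(x - 5), so the eigenvalues are 5 (algebraic multiplicity 1), 6 (algebraic multiplicity 2).

For λ = 5: algebraic multiplicity 1 gives one 1×1 block.

For λ = 6: rank(A - 6I) = 2, rank((A - 6I)^2) = 1. The eigenspace has dimension 3 - 2 = 1, so there is 1 Jordan block; the rank sequence gives block sizes [2].

Assembling the blocks gives the Jordan form J above.

J = [[5, 0, 0], [0, 6, 1], [0, 0, 6]]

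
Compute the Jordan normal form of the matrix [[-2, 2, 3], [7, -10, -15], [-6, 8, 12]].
J = [[0, 1, 0], [0, 0, 1], [0, 0, 0]]

The characteristic polynomial is det(xI - A) = x^3, so the eigenvalues are 0 (algebraic multiplicity 3).

For λ = 0: rank(A) = 2, rank(A^2) = 1, rank(A^3) = 0. The eigenspace has dimension 3 - 2 = 1, so there is 1 Jordan block; the rank sequence gives block sizes [3].

Assembling the blocks gives the Jordan form J above.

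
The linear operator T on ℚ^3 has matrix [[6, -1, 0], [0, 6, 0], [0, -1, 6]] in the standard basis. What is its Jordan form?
J = [[6, 1, 0], [0, 6, 0], [0, 0, 6]]

The characteristic polynomial is det(xI - A) = (x - 6)^3, so the eigenvalues are 6 (algebraic multiplicity 3).

For λ = 6: rank(A - 6I) = 1, rank((A - 6I)^2) = 0. The eigenspace has dimension 3 - 1 = 2, so there are 2 Jordan blocks; the rank sequence gives block sizes [2, 1].

Assembling the blocks gives the Jordan form J above.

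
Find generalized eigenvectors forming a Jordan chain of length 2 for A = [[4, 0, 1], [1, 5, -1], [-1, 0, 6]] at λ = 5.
We seek v_1 ∈ ker((A - 5I)^2) \ ker(A - 5I), then set v_{i+1} = (A - 5I) v_i.

One such chain is v_1 = [[0, 0, 1]]^T, v_2 = [[1, -1, 1]]^T. Check: (A - 5I) v_2 = [[0, 0, 0]]^T = 0.

v_1 = [[0, 0, 1]]^T, v_2 = [[1, -1, 1]]^T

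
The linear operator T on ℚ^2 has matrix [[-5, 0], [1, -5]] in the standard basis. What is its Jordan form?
The characteristic polynomial is det(xI - A) = (x + 5)^2, so the eigenvalues are -5 (algebraic multiplicity 2).

For λ = -5: rank(A + 5I) = 1, rank((A + 5I)^2) = 0. The eigenspace has dimension 2 - 1 = 1, so there is 1 Jordan block; the rank sequence gives block sizes [2].

Assembling the blocks gives the Jordan form J above.

J = [[-5, 1], [0, -5]]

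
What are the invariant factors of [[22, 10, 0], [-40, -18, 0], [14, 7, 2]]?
The Jordan structure of A has elementary divisors (x - 2)^2, (x - 2). Arranging the block sizes at each eigenvalue in decreasing order and taking row products gives the invariant factors.

Invariant factors (smallest first, each dividing the next): x - 2, (x - 2)^2.

Check: the last factor (x - 2)^2 is the minimal polynomial, and the product (x - 2)^3 is the characteristic polynomial.

x - 2, (x - 2)^2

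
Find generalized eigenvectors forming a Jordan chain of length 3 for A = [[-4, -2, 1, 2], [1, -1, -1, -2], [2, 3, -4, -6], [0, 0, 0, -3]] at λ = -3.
v_1 = [[0, 1, 2, 0]]^T, v_2 = [[0, 0, 1, 0]]^T, v_3 = [[1, -1, -1, 0]]^T

We seek v_1 ∈ ker((A + 3I)^3) \ ker((A + 3I)^2), then set v_{i+1} = (A + 3I) v_i.

One such chain is v_1 = [[0, 1, 2, 0]]^T, v_2 = [[0, 0, 1, 0]]^T, v_3 = [[1, -1, -1, 0]]^T. Check: (A + 3I) v_3 = [[0, 0, 0, 0]]^T = 0.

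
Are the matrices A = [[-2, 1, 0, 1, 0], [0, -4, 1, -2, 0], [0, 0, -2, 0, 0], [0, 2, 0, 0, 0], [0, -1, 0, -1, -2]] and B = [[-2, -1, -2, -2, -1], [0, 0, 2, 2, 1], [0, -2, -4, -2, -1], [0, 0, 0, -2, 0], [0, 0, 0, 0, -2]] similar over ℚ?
Yes.

Two matrices over a field are similar if and only if they have the same invariant factors.

Both A and B have characteristic polynomial (x + 2)^5 and minimal polynomial (x + 2)^3. Computing further, both have invariant factors x + 2, x + 2, (x + 2)^3. Hence A and B are similar.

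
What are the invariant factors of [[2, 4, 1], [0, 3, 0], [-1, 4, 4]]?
x - 3, (x - 3)^2

The Jordan structure of A has elementary divisors (x - 3)^2, (x - 3). Arranging the block sizes at each eigenvalue in decreasing order and taking row products gives the invariant factors.

Invariant factors (smallest first, each dividing the next): x - 3, (x - 3)^2.

Check: the last factor (x - 3)^2 is the minimal polynomial, and the product (x - 3)^3 is the characteristic polynomial.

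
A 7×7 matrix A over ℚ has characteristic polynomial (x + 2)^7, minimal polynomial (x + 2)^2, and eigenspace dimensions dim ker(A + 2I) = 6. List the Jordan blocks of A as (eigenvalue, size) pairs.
λ = -2: algebraic multiplicity 7 (exponent in χ_A), largest block size 2 (exponent in m_A), 6 blocks (geometric multiplicity). These force block sizes [2, 1, 1, 1, 1, 1].

Jordan blocks: (-2, 2), (-2, 1), (-2, 1), (-2, 1), (-2, 1), (-2, 1)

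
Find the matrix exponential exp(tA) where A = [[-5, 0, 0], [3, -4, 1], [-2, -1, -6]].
e^{tA} = [[e^{-5*t}, 0, 0], [t*(t + 6)*e^{-5*t}/2, (t + 1)*e^{-5*t}, t*e^{-5*t}], [t*(-t - 4)*e^{-5*t}/2, -t*e^{-5*t}, (1 - t)*e^{-5*t}]]

A has Jordan form J = [[-5, 1, 0], [0, -5, 1], [0, 0, -5]] with A = PJP^{-1}, so e^{tA} = P e^{tJ} P^{-1}.

For a Jordan block J_k(λ), e^{tJ_k(λ)} = e^{λt} · (I + tN + t^2 N^2/2! + ... + t^{k-1} N^{k-1}/(k-1)!) where N is the nilpotent superdiagonal part.

Assembling the blocks and conjugating back gives the entries of e^{tA} as shown above.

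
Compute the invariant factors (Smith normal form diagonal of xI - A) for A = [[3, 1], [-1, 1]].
(x - 2)^2

The Jordan structure of A has elementary divisors (x - 2)^2. Arranging the block sizes at each eigenvalue in decreasing order and taking row products gives the invariant factors.

Invariant factors (smallest first, each dividing the next): (x - 2)^2.

Check: the last factor (x - 2)^2 is the minimal polynomial, and the product (x - 2)^2 is the characteristic polynomial.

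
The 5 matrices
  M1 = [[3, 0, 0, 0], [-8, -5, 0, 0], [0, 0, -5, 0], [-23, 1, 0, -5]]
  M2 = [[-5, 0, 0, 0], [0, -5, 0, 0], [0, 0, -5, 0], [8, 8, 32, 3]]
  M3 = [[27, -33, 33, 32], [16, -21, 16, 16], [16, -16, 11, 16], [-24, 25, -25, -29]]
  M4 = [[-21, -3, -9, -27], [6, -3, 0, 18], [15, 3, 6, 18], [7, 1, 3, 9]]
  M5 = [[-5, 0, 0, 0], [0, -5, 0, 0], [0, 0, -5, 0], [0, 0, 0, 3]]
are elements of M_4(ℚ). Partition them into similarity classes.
Characteristic polynomials: χ_{M1} = (x - 3)(x + 5)^3, χ_{M2} = (x - 3)(x + 5)^3, χ_{M3} = (x - 3)(x + 5)^3, χ_{M4} = x(x + 3)^3, χ_{M5} = (x - 3)(x + 5)^3.

{M1, M3}: invariant factors x + 5, (x - 3)(x + 5)^2.

{M2, M5}: invariant factors x + 5, x + 5, (x - 3)(x + 5).

{M4}: invariant factors x + 3, x(x + 3)^2.

Matrices are similar if and only if their invariant-factor lists agree; the partition into similarity classes is {M1, M3}, {M2, M5}, {M4}.

3 classes: {M1, M3}, {M2, M5}, {M4}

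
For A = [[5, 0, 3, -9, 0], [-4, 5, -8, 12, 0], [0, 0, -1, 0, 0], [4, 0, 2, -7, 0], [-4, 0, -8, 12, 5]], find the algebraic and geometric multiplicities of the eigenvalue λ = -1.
algebraic multiplicity 3, geometric multiplicity 2

The characteristic polynomial is (x - 5)^2(x + 1)^3, so the factor x + 1 appears with exponent 3: the algebraic multiplicity is 3.

rank(A + I) = 3, so the eigenspace has dimension 5 - 3 = 2: the geometric multiplicity is 2.

Since 2 < 3, A is not diagonalizable.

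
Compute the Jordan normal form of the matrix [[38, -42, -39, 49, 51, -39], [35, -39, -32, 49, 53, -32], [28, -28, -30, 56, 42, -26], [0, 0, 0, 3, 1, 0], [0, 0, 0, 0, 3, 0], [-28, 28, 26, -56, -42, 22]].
The characteristic polynomial is det(xI - A) = (x - 3)^3(x + 4)^3, so the eigenvalues are -4 (algebraic multiplicity 3), 3 (algebraic multiplicity 3).

For λ = -4: rank(A + 4I) = 4, rank((A + 4I)^2) = 3. The eigenspace has dimension 6 - 4 = 2, so there are 2 Jordan blocks; the rank sequence gives block sizes [2, 1].

For λ = 3: rank(A - 3I) = 4, rank((A - 3I)^2) = 3. The eigenspace has dimension 6 - 4 = 2, so there are 2 Jordan blocks; the rank sequence gives block sizes [2, 1].

Assembling the blocks gives the Jordan form J above.

J = [[-4, 1, 0, 0, 0, 0], [0, -4, 0, 0, 0, 0], [0, 0, -4, 0, 0, 0], [0, 0, 0, 3, 1, 0], [0, 0, 0, 0, 3, 0], [0, 0, 0, 0, 0, 3]]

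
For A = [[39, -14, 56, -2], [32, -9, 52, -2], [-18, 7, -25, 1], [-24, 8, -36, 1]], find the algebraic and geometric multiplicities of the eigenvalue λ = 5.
algebraic multiplicity 1, geometric multiplicity 1

The characteristic polynomial is (x - 5)(x - 3)(x + 1)^2, so the factor x - 5 appears with exponent 1: the algebraic multiplicity is 1.

rank(A - 5I) = 3, so the eigenspace has dimension 4 - 3 = 1: the geometric multiplicity is 1.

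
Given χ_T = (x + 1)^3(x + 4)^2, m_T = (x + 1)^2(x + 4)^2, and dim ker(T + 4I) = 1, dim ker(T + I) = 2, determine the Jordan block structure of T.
Jordan blocks: (-4, 2), (-1, 2), (-1, 1)

λ = -4: algebraic multiplicity 2 (exponent in χ_T), largest block size 2 (exponent in m_T), 1 block (geometric multiplicity). This forces block sizes [2].
λ = -1: algebraic multiplicity 3 (exponent in χ_T), largest block size 2 (exponent in m_T), 2 blocks (geometric multiplicity). These force block sizes [2, 1].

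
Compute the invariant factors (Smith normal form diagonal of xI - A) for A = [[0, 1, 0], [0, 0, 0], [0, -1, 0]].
The Jordan structure of A has elementary divisors x^2, x. Arranging the block sizes at each eigenvalue in decreasing order and taking row products gives the invariant factors.

Invariant factors (smallest first, each dividing the next): x, x^2.

Check: the last factor x^2 is the minimal polynomial, and the product x^3 is the characteristic polynomial.

x, x^2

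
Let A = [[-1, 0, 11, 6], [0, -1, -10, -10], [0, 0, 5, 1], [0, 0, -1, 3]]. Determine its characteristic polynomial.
xI - A = [[x + 1, 0, -11, -6], [0, x + 1, 10, 10], [0, 0, x - 5, -1], [0, 0, 1, x - 3]].

Expanding det(xI - A) along the first row:
det(xI - A) = + (x + 1)·det([[x + 1, 10, 10], [0, x - 5, -1], [0, 1, x - 3]]) - (0)·det([[0, 10, 10], [0, x - 5, -1], [0, 1, x - 3]]) + (-11)·det([[0, x + 1, 10], [0, 0, -1], [0, 0, x - 3]]) - (-6)·det([[0, x + 1, 10], [0, 0, x - 5], [0, 0, 1]]).

Evaluating gives χ_A(x) = x^4 - 6x^3 + x^2 + 24x + 16 = (x - 4)^2(x + 1)^2.

χ_A(x) = (x - 4)^2(x + 1)^2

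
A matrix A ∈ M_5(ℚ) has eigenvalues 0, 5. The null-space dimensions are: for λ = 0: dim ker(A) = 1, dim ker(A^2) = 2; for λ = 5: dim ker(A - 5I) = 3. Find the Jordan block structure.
Jordan blocks: (0, 2), (5, 1), (5, 1), (5, 1)

λ = 0: successive nullity increments [1, 1] count blocks of size ≥ k; block sizes are [2].
λ = 5: successive nullity increments [3] count blocks of size ≥ k; block sizes are [1, 1, 1].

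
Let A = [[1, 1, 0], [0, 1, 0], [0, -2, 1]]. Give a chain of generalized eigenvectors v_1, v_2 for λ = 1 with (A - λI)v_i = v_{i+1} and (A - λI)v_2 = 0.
We seek v_1 ∈ ker((A - I)^2) \ ker(A - I), then set v_{i+1} = (A - I) v_i.

One such chain is v_1 = [[1, 1, -2]]^T, v_2 = [[1, 0, -2]]^T. Check: (A - I) v_2 = [[0, 0, 0]]^T = 0.

v_1 = [[1, 1, -2]]^T, v_2 = [[1, 0, -2]]^T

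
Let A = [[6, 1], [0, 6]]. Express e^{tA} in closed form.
A has Jordan form J = [[6, 1], [0, 6]] with A = PJP^{-1}, so e^{tA} = P e^{tJ} P^{-1}.

For a Jordan block J_k(λ), e^{tJ_k(λ)} = e^{λt} · (I + tN + t^2 N^2/2! + ... + t^{k-1} N^{k-1}/(k-1)!) where N is the nilpotent superdiagonal part.

Assembling the blocks and conjugating back gives the entries of e^{tA} as shown above.

e^{tA} = [[e^{6*t}, t*e^{6*t}], [0, e^{6*t}]]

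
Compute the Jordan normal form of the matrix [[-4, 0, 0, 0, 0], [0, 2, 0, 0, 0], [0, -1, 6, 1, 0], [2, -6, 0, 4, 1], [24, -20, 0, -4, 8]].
J = [[-4, 0, 0, 0, 0], [0, 2, 0, 0, 0], [0, 0, 6, 1, 0], [0, 0, 0, 6, 1], [0, 0, 0, 0, 6]]

The characteristic polynomial is det(xI - A) = (x - 6)^3(x - 2)(x + 4), so the eigenvalues are -4 (algebraic multiplicity 1), 2 (algebraic multiplicity 1), 6 (algebraic multiplicity 3).

For λ = -4: algebraic multiplicity 1 gives one 1×1 block.

For λ = 2: algebraic multiplicity 1 gives one 1×1 block.

For λ = 6: rank(A - 6I) = 4, rank((A - 6I)^2) = 3, rank((A - 6I)^3) = 2. The eigenspace has dimension 5 - 4 = 1, so there is 1 Jordan block; the rank sequence gives block sizes [3].

Assembling the blocks gives the Jordan form J above.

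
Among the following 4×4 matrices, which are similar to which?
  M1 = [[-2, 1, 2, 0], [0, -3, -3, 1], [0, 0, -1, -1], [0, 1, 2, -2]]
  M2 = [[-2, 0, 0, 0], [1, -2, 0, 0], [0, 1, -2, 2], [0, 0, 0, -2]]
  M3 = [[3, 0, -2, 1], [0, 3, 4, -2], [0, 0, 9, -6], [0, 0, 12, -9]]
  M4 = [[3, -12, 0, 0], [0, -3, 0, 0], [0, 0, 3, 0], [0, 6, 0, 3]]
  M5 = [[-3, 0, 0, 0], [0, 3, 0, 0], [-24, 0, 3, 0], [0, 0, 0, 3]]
Characteristic polynomials: χ_{M1} = (x + 2)^4, χ_{M2} = (x + 2)^4, χ_{M3} = (x - 3)^3(x + 3), χ_{M4} = (x - 3)^3(x + 3), χ_{M5} = (x - 3)^3(x + 3).

{M1, M2}: invariant factors x + 2, (x + 2)^3.

{M3}: invariant factors x - 3, (x - 3)^2(x + 3).

{M4, M5}: invariant factors x - 3, x - 3, (x - 3)(x + 3).

Matrices are similar if and only if their invariant-factor lists agree; the partition into similarity classes is {M1, M2}, {M3}, {M4, M5}.

3 classes: {M1, M2}, {M3}, {M4, M5}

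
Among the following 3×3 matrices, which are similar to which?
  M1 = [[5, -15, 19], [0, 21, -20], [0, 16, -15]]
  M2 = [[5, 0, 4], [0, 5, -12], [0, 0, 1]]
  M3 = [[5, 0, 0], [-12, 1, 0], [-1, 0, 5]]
Characteristic polynomials: χ_{M1} = (x - 5)^2(x - 1), χ_{M2} = (x - 5)^2(x - 1), χ_{M3} = (x - 5)^2(x - 1).

{M1, M3}: invariant factors (x - 5)^2(x - 1).

{M2}: invariant factors x - 5, (x - 5)(x - 1).

Matrices are similar if and only if their invariant-factor lists agree; the partition into similarity classes is {M1, M3}, {M2}.

2 classes: {M1, M3}, {M2}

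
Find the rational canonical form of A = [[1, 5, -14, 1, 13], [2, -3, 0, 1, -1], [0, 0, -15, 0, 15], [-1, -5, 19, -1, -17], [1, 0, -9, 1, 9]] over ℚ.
R = [[0, 5, 0, 0, 0], [1, -3, 0, 0, 0], [0, 0, 0, 0, 15], [0, 0, 1, 0, -4], [0, 0, 0, 1, -6]]

The invariant factors of A (the non-unit diagonal entries of the Smith normal form of xI - A over ℚ[x]) are x^2 + 3x - 5, (x + 3)(x^2 + 3x - 5), each dividing the next. The characteristic polynomial is their product, (x + 3)(x^2 + 3x - 5)^2.

The rational canonical form is the block-diagonal matrix of companion matrices C(f_i):
R = [[0, 5, 0, 0, 0], [1, -3, 0, 0, 0], [0, 0, 0, 0, 15], [0, 0, 1, 0, -4], [0, 0, 0, 1, -6]].

Note the characteristic polynomial does not split into linear factors over ℚ, so A has no Jordan form over ℚ; the rational canonical form exists over any field.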